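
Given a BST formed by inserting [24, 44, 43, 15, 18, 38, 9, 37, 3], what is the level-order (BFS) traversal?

Tree insertion order: [24, 44, 43, 15, 18, 38, 9, 37, 3]
Tree (level-order array): [24, 15, 44, 9, 18, 43, None, 3, None, None, None, 38, None, None, None, 37]
BFS from the root, enqueuing left then right child of each popped node:
  queue [24] -> pop 24, enqueue [15, 44], visited so far: [24]
  queue [15, 44] -> pop 15, enqueue [9, 18], visited so far: [24, 15]
  queue [44, 9, 18] -> pop 44, enqueue [43], visited so far: [24, 15, 44]
  queue [9, 18, 43] -> pop 9, enqueue [3], visited so far: [24, 15, 44, 9]
  queue [18, 43, 3] -> pop 18, enqueue [none], visited so far: [24, 15, 44, 9, 18]
  queue [43, 3] -> pop 43, enqueue [38], visited so far: [24, 15, 44, 9, 18, 43]
  queue [3, 38] -> pop 3, enqueue [none], visited so far: [24, 15, 44, 9, 18, 43, 3]
  queue [38] -> pop 38, enqueue [37], visited so far: [24, 15, 44, 9, 18, 43, 3, 38]
  queue [37] -> pop 37, enqueue [none], visited so far: [24, 15, 44, 9, 18, 43, 3, 38, 37]
Result: [24, 15, 44, 9, 18, 43, 3, 38, 37]


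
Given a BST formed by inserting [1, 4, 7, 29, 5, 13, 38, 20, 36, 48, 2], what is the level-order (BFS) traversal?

Tree insertion order: [1, 4, 7, 29, 5, 13, 38, 20, 36, 48, 2]
Tree (level-order array): [1, None, 4, 2, 7, None, None, 5, 29, None, None, 13, 38, None, 20, 36, 48]
BFS from the root, enqueuing left then right child of each popped node:
  queue [1] -> pop 1, enqueue [4], visited so far: [1]
  queue [4] -> pop 4, enqueue [2, 7], visited so far: [1, 4]
  queue [2, 7] -> pop 2, enqueue [none], visited so far: [1, 4, 2]
  queue [7] -> pop 7, enqueue [5, 29], visited so far: [1, 4, 2, 7]
  queue [5, 29] -> pop 5, enqueue [none], visited so far: [1, 4, 2, 7, 5]
  queue [29] -> pop 29, enqueue [13, 38], visited so far: [1, 4, 2, 7, 5, 29]
  queue [13, 38] -> pop 13, enqueue [20], visited so far: [1, 4, 2, 7, 5, 29, 13]
  queue [38, 20] -> pop 38, enqueue [36, 48], visited so far: [1, 4, 2, 7, 5, 29, 13, 38]
  queue [20, 36, 48] -> pop 20, enqueue [none], visited so far: [1, 4, 2, 7, 5, 29, 13, 38, 20]
  queue [36, 48] -> pop 36, enqueue [none], visited so far: [1, 4, 2, 7, 5, 29, 13, 38, 20, 36]
  queue [48] -> pop 48, enqueue [none], visited so far: [1, 4, 2, 7, 5, 29, 13, 38, 20, 36, 48]
Result: [1, 4, 2, 7, 5, 29, 13, 38, 20, 36, 48]


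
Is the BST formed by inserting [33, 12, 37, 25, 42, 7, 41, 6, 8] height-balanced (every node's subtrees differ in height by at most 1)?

Tree (level-order array): [33, 12, 37, 7, 25, None, 42, 6, 8, None, None, 41]
Definition: a tree is height-balanced if, at every node, |h(left) - h(right)| <= 1 (empty subtree has height -1).
Bottom-up per-node check:
  node 6: h_left=-1, h_right=-1, diff=0 [OK], height=0
  node 8: h_left=-1, h_right=-1, diff=0 [OK], height=0
  node 7: h_left=0, h_right=0, diff=0 [OK], height=1
  node 25: h_left=-1, h_right=-1, diff=0 [OK], height=0
  node 12: h_left=1, h_right=0, diff=1 [OK], height=2
  node 41: h_left=-1, h_right=-1, diff=0 [OK], height=0
  node 42: h_left=0, h_right=-1, diff=1 [OK], height=1
  node 37: h_left=-1, h_right=1, diff=2 [FAIL (|-1-1|=2 > 1)], height=2
  node 33: h_left=2, h_right=2, diff=0 [OK], height=3
Node 37 violates the condition: |-1 - 1| = 2 > 1.
Result: Not balanced


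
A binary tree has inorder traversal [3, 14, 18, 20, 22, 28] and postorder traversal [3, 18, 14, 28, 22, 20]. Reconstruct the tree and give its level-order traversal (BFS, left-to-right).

Inorder:   [3, 14, 18, 20, 22, 28]
Postorder: [3, 18, 14, 28, 22, 20]
Algorithm: postorder visits root last, so walk postorder right-to-left;
each value is the root of the current inorder slice — split it at that
value, recurse on the right subtree first, then the left.
Recursive splits:
  root=20; inorder splits into left=[3, 14, 18], right=[22, 28]
  root=22; inorder splits into left=[], right=[28]
  root=28; inorder splits into left=[], right=[]
  root=14; inorder splits into left=[3], right=[18]
  root=18; inorder splits into left=[], right=[]
  root=3; inorder splits into left=[], right=[]
Reconstructed level-order: [20, 14, 22, 3, 18, 28]


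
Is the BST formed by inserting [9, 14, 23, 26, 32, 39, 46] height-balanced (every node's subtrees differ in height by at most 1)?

Tree (level-order array): [9, None, 14, None, 23, None, 26, None, 32, None, 39, None, 46]
Definition: a tree is height-balanced if, at every node, |h(left) - h(right)| <= 1 (empty subtree has height -1).
Bottom-up per-node check:
  node 46: h_left=-1, h_right=-1, diff=0 [OK], height=0
  node 39: h_left=-1, h_right=0, diff=1 [OK], height=1
  node 32: h_left=-1, h_right=1, diff=2 [FAIL (|-1-1|=2 > 1)], height=2
  node 26: h_left=-1, h_right=2, diff=3 [FAIL (|-1-2|=3 > 1)], height=3
  node 23: h_left=-1, h_right=3, diff=4 [FAIL (|-1-3|=4 > 1)], height=4
  node 14: h_left=-1, h_right=4, diff=5 [FAIL (|-1-4|=5 > 1)], height=5
  node 9: h_left=-1, h_right=5, diff=6 [FAIL (|-1-5|=6 > 1)], height=6
Node 32 violates the condition: |-1 - 1| = 2 > 1.
Result: Not balanced


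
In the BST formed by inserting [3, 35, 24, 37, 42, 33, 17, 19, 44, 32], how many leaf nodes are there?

Tree built from: [3, 35, 24, 37, 42, 33, 17, 19, 44, 32]
Tree (level-order array): [3, None, 35, 24, 37, 17, 33, None, 42, None, 19, 32, None, None, 44]
Rule: A leaf has 0 children.
Per-node child counts:
  node 3: 1 child(ren)
  node 35: 2 child(ren)
  node 24: 2 child(ren)
  node 17: 1 child(ren)
  node 19: 0 child(ren)
  node 33: 1 child(ren)
  node 32: 0 child(ren)
  node 37: 1 child(ren)
  node 42: 1 child(ren)
  node 44: 0 child(ren)
Matching nodes: [19, 32, 44]
Count of leaf nodes: 3


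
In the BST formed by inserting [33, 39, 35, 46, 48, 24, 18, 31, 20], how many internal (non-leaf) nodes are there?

Tree built from: [33, 39, 35, 46, 48, 24, 18, 31, 20]
Tree (level-order array): [33, 24, 39, 18, 31, 35, 46, None, 20, None, None, None, None, None, 48]
Rule: An internal node has at least one child.
Per-node child counts:
  node 33: 2 child(ren)
  node 24: 2 child(ren)
  node 18: 1 child(ren)
  node 20: 0 child(ren)
  node 31: 0 child(ren)
  node 39: 2 child(ren)
  node 35: 0 child(ren)
  node 46: 1 child(ren)
  node 48: 0 child(ren)
Matching nodes: [33, 24, 18, 39, 46]
Count of internal (non-leaf) nodes: 5


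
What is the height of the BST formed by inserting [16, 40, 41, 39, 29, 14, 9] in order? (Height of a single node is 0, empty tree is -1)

Insertion order: [16, 40, 41, 39, 29, 14, 9]
Tree (level-order array): [16, 14, 40, 9, None, 39, 41, None, None, 29]
Compute height bottom-up (empty subtree = -1):
  height(9) = 1 + max(-1, -1) = 0
  height(14) = 1 + max(0, -1) = 1
  height(29) = 1 + max(-1, -1) = 0
  height(39) = 1 + max(0, -1) = 1
  height(41) = 1 + max(-1, -1) = 0
  height(40) = 1 + max(1, 0) = 2
  height(16) = 1 + max(1, 2) = 3
Height = 3


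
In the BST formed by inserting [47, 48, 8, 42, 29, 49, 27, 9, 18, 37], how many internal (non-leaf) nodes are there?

Tree built from: [47, 48, 8, 42, 29, 49, 27, 9, 18, 37]
Tree (level-order array): [47, 8, 48, None, 42, None, 49, 29, None, None, None, 27, 37, 9, None, None, None, None, 18]
Rule: An internal node has at least one child.
Per-node child counts:
  node 47: 2 child(ren)
  node 8: 1 child(ren)
  node 42: 1 child(ren)
  node 29: 2 child(ren)
  node 27: 1 child(ren)
  node 9: 1 child(ren)
  node 18: 0 child(ren)
  node 37: 0 child(ren)
  node 48: 1 child(ren)
  node 49: 0 child(ren)
Matching nodes: [47, 8, 42, 29, 27, 9, 48]
Count of internal (non-leaf) nodes: 7


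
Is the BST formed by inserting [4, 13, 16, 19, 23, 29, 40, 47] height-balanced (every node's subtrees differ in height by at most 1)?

Tree (level-order array): [4, None, 13, None, 16, None, 19, None, 23, None, 29, None, 40, None, 47]
Definition: a tree is height-balanced if, at every node, |h(left) - h(right)| <= 1 (empty subtree has height -1).
Bottom-up per-node check:
  node 47: h_left=-1, h_right=-1, diff=0 [OK], height=0
  node 40: h_left=-1, h_right=0, diff=1 [OK], height=1
  node 29: h_left=-1, h_right=1, diff=2 [FAIL (|-1-1|=2 > 1)], height=2
  node 23: h_left=-1, h_right=2, diff=3 [FAIL (|-1-2|=3 > 1)], height=3
  node 19: h_left=-1, h_right=3, diff=4 [FAIL (|-1-3|=4 > 1)], height=4
  node 16: h_left=-1, h_right=4, diff=5 [FAIL (|-1-4|=5 > 1)], height=5
  node 13: h_left=-1, h_right=5, diff=6 [FAIL (|-1-5|=6 > 1)], height=6
  node 4: h_left=-1, h_right=6, diff=7 [FAIL (|-1-6|=7 > 1)], height=7
Node 29 violates the condition: |-1 - 1| = 2 > 1.
Result: Not balanced


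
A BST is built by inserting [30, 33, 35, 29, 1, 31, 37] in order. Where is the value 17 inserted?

Starting tree (level order): [30, 29, 33, 1, None, 31, 35, None, None, None, None, None, 37]
Insertion path: 30 -> 29 -> 1
Result: insert 17 as right child of 1
Final tree (level order): [30, 29, 33, 1, None, 31, 35, None, 17, None, None, None, 37]


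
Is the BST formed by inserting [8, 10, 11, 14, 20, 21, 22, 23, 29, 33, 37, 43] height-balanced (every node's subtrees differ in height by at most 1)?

Tree (level-order array): [8, None, 10, None, 11, None, 14, None, 20, None, 21, None, 22, None, 23, None, 29, None, 33, None, 37, None, 43]
Definition: a tree is height-balanced if, at every node, |h(left) - h(right)| <= 1 (empty subtree has height -1).
Bottom-up per-node check:
  node 43: h_left=-1, h_right=-1, diff=0 [OK], height=0
  node 37: h_left=-1, h_right=0, diff=1 [OK], height=1
  node 33: h_left=-1, h_right=1, diff=2 [FAIL (|-1-1|=2 > 1)], height=2
  node 29: h_left=-1, h_right=2, diff=3 [FAIL (|-1-2|=3 > 1)], height=3
  node 23: h_left=-1, h_right=3, diff=4 [FAIL (|-1-3|=4 > 1)], height=4
  node 22: h_left=-1, h_right=4, diff=5 [FAIL (|-1-4|=5 > 1)], height=5
  node 21: h_left=-1, h_right=5, diff=6 [FAIL (|-1-5|=6 > 1)], height=6
  node 20: h_left=-1, h_right=6, diff=7 [FAIL (|-1-6|=7 > 1)], height=7
  node 14: h_left=-1, h_right=7, diff=8 [FAIL (|-1-7|=8 > 1)], height=8
  node 11: h_left=-1, h_right=8, diff=9 [FAIL (|-1-8|=9 > 1)], height=9
  node 10: h_left=-1, h_right=9, diff=10 [FAIL (|-1-9|=10 > 1)], height=10
  node 8: h_left=-1, h_right=10, diff=11 [FAIL (|-1-10|=11 > 1)], height=11
Node 33 violates the condition: |-1 - 1| = 2 > 1.
Result: Not balanced


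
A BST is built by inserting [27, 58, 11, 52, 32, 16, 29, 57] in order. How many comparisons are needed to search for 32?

Search path for 32: 27 -> 58 -> 52 -> 32
Found: True
Comparisons: 4


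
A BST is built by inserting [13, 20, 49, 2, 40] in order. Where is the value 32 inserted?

Starting tree (level order): [13, 2, 20, None, None, None, 49, 40]
Insertion path: 13 -> 20 -> 49 -> 40
Result: insert 32 as left child of 40
Final tree (level order): [13, 2, 20, None, None, None, 49, 40, None, 32]


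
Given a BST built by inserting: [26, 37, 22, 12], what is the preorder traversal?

Tree insertion order: [26, 37, 22, 12]
Tree (level-order array): [26, 22, 37, 12]
Preorder traversal: [26, 22, 12, 37]


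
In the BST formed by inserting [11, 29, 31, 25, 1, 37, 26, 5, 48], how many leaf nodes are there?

Tree built from: [11, 29, 31, 25, 1, 37, 26, 5, 48]
Tree (level-order array): [11, 1, 29, None, 5, 25, 31, None, None, None, 26, None, 37, None, None, None, 48]
Rule: A leaf has 0 children.
Per-node child counts:
  node 11: 2 child(ren)
  node 1: 1 child(ren)
  node 5: 0 child(ren)
  node 29: 2 child(ren)
  node 25: 1 child(ren)
  node 26: 0 child(ren)
  node 31: 1 child(ren)
  node 37: 1 child(ren)
  node 48: 0 child(ren)
Matching nodes: [5, 26, 48]
Count of leaf nodes: 3


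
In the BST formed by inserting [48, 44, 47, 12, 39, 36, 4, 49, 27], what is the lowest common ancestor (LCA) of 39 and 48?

Tree insertion order: [48, 44, 47, 12, 39, 36, 4, 49, 27]
Tree (level-order array): [48, 44, 49, 12, 47, None, None, 4, 39, None, None, None, None, 36, None, 27]
In a BST, the LCA of p=39, q=48 is the first node v on the
root-to-leaf path with p <= v <= q (go left if both < v, right if both > v).
Walk from root:
  at 48: 39 <= 48 <= 48, this is the LCA
LCA = 48


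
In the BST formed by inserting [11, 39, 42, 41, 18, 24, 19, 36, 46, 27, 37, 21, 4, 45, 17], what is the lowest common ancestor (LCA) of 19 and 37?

Tree insertion order: [11, 39, 42, 41, 18, 24, 19, 36, 46, 27, 37, 21, 4, 45, 17]
Tree (level-order array): [11, 4, 39, None, None, 18, 42, 17, 24, 41, 46, None, None, 19, 36, None, None, 45, None, None, 21, 27, 37]
In a BST, the LCA of p=19, q=37 is the first node v on the
root-to-leaf path with p <= v <= q (go left if both < v, right if both > v).
Walk from root:
  at 11: both 19 and 37 > 11, go right
  at 39: both 19 and 37 < 39, go left
  at 18: both 19 and 37 > 18, go right
  at 24: 19 <= 24 <= 37, this is the LCA
LCA = 24


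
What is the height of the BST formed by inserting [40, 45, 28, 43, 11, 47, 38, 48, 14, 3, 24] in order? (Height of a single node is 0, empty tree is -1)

Insertion order: [40, 45, 28, 43, 11, 47, 38, 48, 14, 3, 24]
Tree (level-order array): [40, 28, 45, 11, 38, 43, 47, 3, 14, None, None, None, None, None, 48, None, None, None, 24]
Compute height bottom-up (empty subtree = -1):
  height(3) = 1 + max(-1, -1) = 0
  height(24) = 1 + max(-1, -1) = 0
  height(14) = 1 + max(-1, 0) = 1
  height(11) = 1 + max(0, 1) = 2
  height(38) = 1 + max(-1, -1) = 0
  height(28) = 1 + max(2, 0) = 3
  height(43) = 1 + max(-1, -1) = 0
  height(48) = 1 + max(-1, -1) = 0
  height(47) = 1 + max(-1, 0) = 1
  height(45) = 1 + max(0, 1) = 2
  height(40) = 1 + max(3, 2) = 4
Height = 4


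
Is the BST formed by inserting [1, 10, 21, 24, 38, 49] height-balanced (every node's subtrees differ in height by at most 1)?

Tree (level-order array): [1, None, 10, None, 21, None, 24, None, 38, None, 49]
Definition: a tree is height-balanced if, at every node, |h(left) - h(right)| <= 1 (empty subtree has height -1).
Bottom-up per-node check:
  node 49: h_left=-1, h_right=-1, diff=0 [OK], height=0
  node 38: h_left=-1, h_right=0, diff=1 [OK], height=1
  node 24: h_left=-1, h_right=1, diff=2 [FAIL (|-1-1|=2 > 1)], height=2
  node 21: h_left=-1, h_right=2, diff=3 [FAIL (|-1-2|=3 > 1)], height=3
  node 10: h_left=-1, h_right=3, diff=4 [FAIL (|-1-3|=4 > 1)], height=4
  node 1: h_left=-1, h_right=4, diff=5 [FAIL (|-1-4|=5 > 1)], height=5
Node 24 violates the condition: |-1 - 1| = 2 > 1.
Result: Not balanced


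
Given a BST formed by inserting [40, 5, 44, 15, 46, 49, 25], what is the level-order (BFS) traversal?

Tree insertion order: [40, 5, 44, 15, 46, 49, 25]
Tree (level-order array): [40, 5, 44, None, 15, None, 46, None, 25, None, 49]
BFS from the root, enqueuing left then right child of each popped node:
  queue [40] -> pop 40, enqueue [5, 44], visited so far: [40]
  queue [5, 44] -> pop 5, enqueue [15], visited so far: [40, 5]
  queue [44, 15] -> pop 44, enqueue [46], visited so far: [40, 5, 44]
  queue [15, 46] -> pop 15, enqueue [25], visited so far: [40, 5, 44, 15]
  queue [46, 25] -> pop 46, enqueue [49], visited so far: [40, 5, 44, 15, 46]
  queue [25, 49] -> pop 25, enqueue [none], visited so far: [40, 5, 44, 15, 46, 25]
  queue [49] -> pop 49, enqueue [none], visited so far: [40, 5, 44, 15, 46, 25, 49]
Result: [40, 5, 44, 15, 46, 25, 49]


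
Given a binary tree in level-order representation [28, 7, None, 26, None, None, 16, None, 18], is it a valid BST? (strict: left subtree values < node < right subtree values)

Level-order array: [28, 7, None, 26, None, None, 16, None, 18]
Validate using subtree bounds (lo, hi): at each node, require lo < value < hi,
then recurse left with hi=value and right with lo=value.
Preorder trace (stopping at first violation):
  at node 28 with bounds (-inf, +inf): OK
  at node 7 with bounds (-inf, 28): OK
  at node 26 with bounds (-inf, 7): VIOLATION
Node 26 violates its bound: not (-inf < 26 < 7).
Result: Not a valid BST


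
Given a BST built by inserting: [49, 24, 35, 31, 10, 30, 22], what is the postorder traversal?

Tree insertion order: [49, 24, 35, 31, 10, 30, 22]
Tree (level-order array): [49, 24, None, 10, 35, None, 22, 31, None, None, None, 30]
Postorder traversal: [22, 10, 30, 31, 35, 24, 49]


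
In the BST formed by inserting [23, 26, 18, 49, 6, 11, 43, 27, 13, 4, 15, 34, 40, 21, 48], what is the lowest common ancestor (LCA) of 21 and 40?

Tree insertion order: [23, 26, 18, 49, 6, 11, 43, 27, 13, 4, 15, 34, 40, 21, 48]
Tree (level-order array): [23, 18, 26, 6, 21, None, 49, 4, 11, None, None, 43, None, None, None, None, 13, 27, 48, None, 15, None, 34, None, None, None, None, None, 40]
In a BST, the LCA of p=21, q=40 is the first node v on the
root-to-leaf path with p <= v <= q (go left if both < v, right if both > v).
Walk from root:
  at 23: 21 <= 23 <= 40, this is the LCA
LCA = 23


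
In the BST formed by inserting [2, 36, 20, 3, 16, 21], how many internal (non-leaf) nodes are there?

Tree built from: [2, 36, 20, 3, 16, 21]
Tree (level-order array): [2, None, 36, 20, None, 3, 21, None, 16]
Rule: An internal node has at least one child.
Per-node child counts:
  node 2: 1 child(ren)
  node 36: 1 child(ren)
  node 20: 2 child(ren)
  node 3: 1 child(ren)
  node 16: 0 child(ren)
  node 21: 0 child(ren)
Matching nodes: [2, 36, 20, 3]
Count of internal (non-leaf) nodes: 4


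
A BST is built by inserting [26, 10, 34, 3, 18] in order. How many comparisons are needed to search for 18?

Search path for 18: 26 -> 10 -> 18
Found: True
Comparisons: 3


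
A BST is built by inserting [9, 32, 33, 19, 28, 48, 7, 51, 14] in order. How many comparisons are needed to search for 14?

Search path for 14: 9 -> 32 -> 19 -> 14
Found: True
Comparisons: 4


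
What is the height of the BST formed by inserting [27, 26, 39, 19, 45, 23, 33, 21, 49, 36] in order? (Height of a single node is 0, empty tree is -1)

Insertion order: [27, 26, 39, 19, 45, 23, 33, 21, 49, 36]
Tree (level-order array): [27, 26, 39, 19, None, 33, 45, None, 23, None, 36, None, 49, 21]
Compute height bottom-up (empty subtree = -1):
  height(21) = 1 + max(-1, -1) = 0
  height(23) = 1 + max(0, -1) = 1
  height(19) = 1 + max(-1, 1) = 2
  height(26) = 1 + max(2, -1) = 3
  height(36) = 1 + max(-1, -1) = 0
  height(33) = 1 + max(-1, 0) = 1
  height(49) = 1 + max(-1, -1) = 0
  height(45) = 1 + max(-1, 0) = 1
  height(39) = 1 + max(1, 1) = 2
  height(27) = 1 + max(3, 2) = 4
Height = 4


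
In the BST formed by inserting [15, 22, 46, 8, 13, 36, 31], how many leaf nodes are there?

Tree built from: [15, 22, 46, 8, 13, 36, 31]
Tree (level-order array): [15, 8, 22, None, 13, None, 46, None, None, 36, None, 31]
Rule: A leaf has 0 children.
Per-node child counts:
  node 15: 2 child(ren)
  node 8: 1 child(ren)
  node 13: 0 child(ren)
  node 22: 1 child(ren)
  node 46: 1 child(ren)
  node 36: 1 child(ren)
  node 31: 0 child(ren)
Matching nodes: [13, 31]
Count of leaf nodes: 2


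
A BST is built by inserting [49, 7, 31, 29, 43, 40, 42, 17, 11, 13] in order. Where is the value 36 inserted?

Starting tree (level order): [49, 7, None, None, 31, 29, 43, 17, None, 40, None, 11, None, None, 42, None, 13]
Insertion path: 49 -> 7 -> 31 -> 43 -> 40
Result: insert 36 as left child of 40
Final tree (level order): [49, 7, None, None, 31, 29, 43, 17, None, 40, None, 11, None, 36, 42, None, 13]


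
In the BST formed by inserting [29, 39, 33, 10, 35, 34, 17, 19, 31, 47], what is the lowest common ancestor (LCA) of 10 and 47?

Tree insertion order: [29, 39, 33, 10, 35, 34, 17, 19, 31, 47]
Tree (level-order array): [29, 10, 39, None, 17, 33, 47, None, 19, 31, 35, None, None, None, None, None, None, 34]
In a BST, the LCA of p=10, q=47 is the first node v on the
root-to-leaf path with p <= v <= q (go left if both < v, right if both > v).
Walk from root:
  at 29: 10 <= 29 <= 47, this is the LCA
LCA = 29


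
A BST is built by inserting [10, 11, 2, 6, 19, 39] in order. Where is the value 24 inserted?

Starting tree (level order): [10, 2, 11, None, 6, None, 19, None, None, None, 39]
Insertion path: 10 -> 11 -> 19 -> 39
Result: insert 24 as left child of 39
Final tree (level order): [10, 2, 11, None, 6, None, 19, None, None, None, 39, 24]


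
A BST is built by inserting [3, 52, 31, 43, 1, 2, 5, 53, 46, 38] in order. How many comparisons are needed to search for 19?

Search path for 19: 3 -> 52 -> 31 -> 5
Found: False
Comparisons: 4


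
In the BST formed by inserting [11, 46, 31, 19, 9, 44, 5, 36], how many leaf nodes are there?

Tree built from: [11, 46, 31, 19, 9, 44, 5, 36]
Tree (level-order array): [11, 9, 46, 5, None, 31, None, None, None, 19, 44, None, None, 36]
Rule: A leaf has 0 children.
Per-node child counts:
  node 11: 2 child(ren)
  node 9: 1 child(ren)
  node 5: 0 child(ren)
  node 46: 1 child(ren)
  node 31: 2 child(ren)
  node 19: 0 child(ren)
  node 44: 1 child(ren)
  node 36: 0 child(ren)
Matching nodes: [5, 19, 36]
Count of leaf nodes: 3


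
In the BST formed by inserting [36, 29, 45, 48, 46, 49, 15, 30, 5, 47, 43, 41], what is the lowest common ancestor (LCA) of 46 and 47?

Tree insertion order: [36, 29, 45, 48, 46, 49, 15, 30, 5, 47, 43, 41]
Tree (level-order array): [36, 29, 45, 15, 30, 43, 48, 5, None, None, None, 41, None, 46, 49, None, None, None, None, None, 47]
In a BST, the LCA of p=46, q=47 is the first node v on the
root-to-leaf path with p <= v <= q (go left if both < v, right if both > v).
Walk from root:
  at 36: both 46 and 47 > 36, go right
  at 45: both 46 and 47 > 45, go right
  at 48: both 46 and 47 < 48, go left
  at 46: 46 <= 46 <= 47, this is the LCA
LCA = 46


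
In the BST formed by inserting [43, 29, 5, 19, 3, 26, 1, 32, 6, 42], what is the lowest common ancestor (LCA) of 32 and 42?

Tree insertion order: [43, 29, 5, 19, 3, 26, 1, 32, 6, 42]
Tree (level-order array): [43, 29, None, 5, 32, 3, 19, None, 42, 1, None, 6, 26]
In a BST, the LCA of p=32, q=42 is the first node v on the
root-to-leaf path with p <= v <= q (go left if both < v, right if both > v).
Walk from root:
  at 43: both 32 and 42 < 43, go left
  at 29: both 32 and 42 > 29, go right
  at 32: 32 <= 32 <= 42, this is the LCA
LCA = 32


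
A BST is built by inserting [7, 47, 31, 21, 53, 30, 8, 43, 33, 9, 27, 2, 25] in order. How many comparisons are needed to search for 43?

Search path for 43: 7 -> 47 -> 31 -> 43
Found: True
Comparisons: 4


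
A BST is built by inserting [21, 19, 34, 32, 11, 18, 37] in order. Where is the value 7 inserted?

Starting tree (level order): [21, 19, 34, 11, None, 32, 37, None, 18]
Insertion path: 21 -> 19 -> 11
Result: insert 7 as left child of 11
Final tree (level order): [21, 19, 34, 11, None, 32, 37, 7, 18]


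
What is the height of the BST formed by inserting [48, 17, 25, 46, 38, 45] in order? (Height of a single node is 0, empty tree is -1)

Insertion order: [48, 17, 25, 46, 38, 45]
Tree (level-order array): [48, 17, None, None, 25, None, 46, 38, None, None, 45]
Compute height bottom-up (empty subtree = -1):
  height(45) = 1 + max(-1, -1) = 0
  height(38) = 1 + max(-1, 0) = 1
  height(46) = 1 + max(1, -1) = 2
  height(25) = 1 + max(-1, 2) = 3
  height(17) = 1 + max(-1, 3) = 4
  height(48) = 1 + max(4, -1) = 5
Height = 5


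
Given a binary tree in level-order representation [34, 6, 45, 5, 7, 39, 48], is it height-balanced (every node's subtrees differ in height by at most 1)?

Tree (level-order array): [34, 6, 45, 5, 7, 39, 48]
Definition: a tree is height-balanced if, at every node, |h(left) - h(right)| <= 1 (empty subtree has height -1).
Bottom-up per-node check:
  node 5: h_left=-1, h_right=-1, diff=0 [OK], height=0
  node 7: h_left=-1, h_right=-1, diff=0 [OK], height=0
  node 6: h_left=0, h_right=0, diff=0 [OK], height=1
  node 39: h_left=-1, h_right=-1, diff=0 [OK], height=0
  node 48: h_left=-1, h_right=-1, diff=0 [OK], height=0
  node 45: h_left=0, h_right=0, diff=0 [OK], height=1
  node 34: h_left=1, h_right=1, diff=0 [OK], height=2
All nodes satisfy the balance condition.
Result: Balanced


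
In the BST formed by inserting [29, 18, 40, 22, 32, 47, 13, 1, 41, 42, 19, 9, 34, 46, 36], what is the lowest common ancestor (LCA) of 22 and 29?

Tree insertion order: [29, 18, 40, 22, 32, 47, 13, 1, 41, 42, 19, 9, 34, 46, 36]
Tree (level-order array): [29, 18, 40, 13, 22, 32, 47, 1, None, 19, None, None, 34, 41, None, None, 9, None, None, None, 36, None, 42, None, None, None, None, None, 46]
In a BST, the LCA of p=22, q=29 is the first node v on the
root-to-leaf path with p <= v <= q (go left if both < v, right if both > v).
Walk from root:
  at 29: 22 <= 29 <= 29, this is the LCA
LCA = 29


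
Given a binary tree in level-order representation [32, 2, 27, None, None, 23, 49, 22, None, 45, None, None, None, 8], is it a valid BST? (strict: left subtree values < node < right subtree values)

Level-order array: [32, 2, 27, None, None, 23, 49, 22, None, 45, None, None, None, 8]
Validate using subtree bounds (lo, hi): at each node, require lo < value < hi,
then recurse left with hi=value and right with lo=value.
Preorder trace (stopping at first violation):
  at node 32 with bounds (-inf, +inf): OK
  at node 2 with bounds (-inf, 32): OK
  at node 27 with bounds (32, +inf): VIOLATION
Node 27 violates its bound: not (32 < 27 < +inf).
Result: Not a valid BST


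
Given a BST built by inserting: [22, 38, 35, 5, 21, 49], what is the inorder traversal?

Tree insertion order: [22, 38, 35, 5, 21, 49]
Tree (level-order array): [22, 5, 38, None, 21, 35, 49]
Inorder traversal: [5, 21, 22, 35, 38, 49]


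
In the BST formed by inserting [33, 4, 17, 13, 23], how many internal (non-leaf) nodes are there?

Tree built from: [33, 4, 17, 13, 23]
Tree (level-order array): [33, 4, None, None, 17, 13, 23]
Rule: An internal node has at least one child.
Per-node child counts:
  node 33: 1 child(ren)
  node 4: 1 child(ren)
  node 17: 2 child(ren)
  node 13: 0 child(ren)
  node 23: 0 child(ren)
Matching nodes: [33, 4, 17]
Count of internal (non-leaf) nodes: 3


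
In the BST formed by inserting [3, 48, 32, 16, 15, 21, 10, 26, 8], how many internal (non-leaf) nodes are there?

Tree built from: [3, 48, 32, 16, 15, 21, 10, 26, 8]
Tree (level-order array): [3, None, 48, 32, None, 16, None, 15, 21, 10, None, None, 26, 8]
Rule: An internal node has at least one child.
Per-node child counts:
  node 3: 1 child(ren)
  node 48: 1 child(ren)
  node 32: 1 child(ren)
  node 16: 2 child(ren)
  node 15: 1 child(ren)
  node 10: 1 child(ren)
  node 8: 0 child(ren)
  node 21: 1 child(ren)
  node 26: 0 child(ren)
Matching nodes: [3, 48, 32, 16, 15, 10, 21]
Count of internal (non-leaf) nodes: 7


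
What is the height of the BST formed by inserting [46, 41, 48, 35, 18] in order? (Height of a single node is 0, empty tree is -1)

Insertion order: [46, 41, 48, 35, 18]
Tree (level-order array): [46, 41, 48, 35, None, None, None, 18]
Compute height bottom-up (empty subtree = -1):
  height(18) = 1 + max(-1, -1) = 0
  height(35) = 1 + max(0, -1) = 1
  height(41) = 1 + max(1, -1) = 2
  height(48) = 1 + max(-1, -1) = 0
  height(46) = 1 + max(2, 0) = 3
Height = 3


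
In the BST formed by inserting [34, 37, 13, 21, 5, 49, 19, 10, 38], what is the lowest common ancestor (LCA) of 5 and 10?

Tree insertion order: [34, 37, 13, 21, 5, 49, 19, 10, 38]
Tree (level-order array): [34, 13, 37, 5, 21, None, 49, None, 10, 19, None, 38]
In a BST, the LCA of p=5, q=10 is the first node v on the
root-to-leaf path with p <= v <= q (go left if both < v, right if both > v).
Walk from root:
  at 34: both 5 and 10 < 34, go left
  at 13: both 5 and 10 < 13, go left
  at 5: 5 <= 5 <= 10, this is the LCA
LCA = 5


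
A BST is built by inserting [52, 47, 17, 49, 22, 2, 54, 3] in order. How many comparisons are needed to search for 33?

Search path for 33: 52 -> 47 -> 17 -> 22
Found: False
Comparisons: 4


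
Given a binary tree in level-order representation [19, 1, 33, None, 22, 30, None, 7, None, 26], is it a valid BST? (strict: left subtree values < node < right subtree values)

Level-order array: [19, 1, 33, None, 22, 30, None, 7, None, 26]
Validate using subtree bounds (lo, hi): at each node, require lo < value < hi,
then recurse left with hi=value and right with lo=value.
Preorder trace (stopping at first violation):
  at node 19 with bounds (-inf, +inf): OK
  at node 1 with bounds (-inf, 19): OK
  at node 22 with bounds (1, 19): VIOLATION
Node 22 violates its bound: not (1 < 22 < 19).
Result: Not a valid BST


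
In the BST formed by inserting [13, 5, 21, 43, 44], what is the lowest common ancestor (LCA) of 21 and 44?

Tree insertion order: [13, 5, 21, 43, 44]
Tree (level-order array): [13, 5, 21, None, None, None, 43, None, 44]
In a BST, the LCA of p=21, q=44 is the first node v on the
root-to-leaf path with p <= v <= q (go left if both < v, right if both > v).
Walk from root:
  at 13: both 21 and 44 > 13, go right
  at 21: 21 <= 21 <= 44, this is the LCA
LCA = 21


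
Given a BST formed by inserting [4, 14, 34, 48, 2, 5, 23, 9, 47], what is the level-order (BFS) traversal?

Tree insertion order: [4, 14, 34, 48, 2, 5, 23, 9, 47]
Tree (level-order array): [4, 2, 14, None, None, 5, 34, None, 9, 23, 48, None, None, None, None, 47]
BFS from the root, enqueuing left then right child of each popped node:
  queue [4] -> pop 4, enqueue [2, 14], visited so far: [4]
  queue [2, 14] -> pop 2, enqueue [none], visited so far: [4, 2]
  queue [14] -> pop 14, enqueue [5, 34], visited so far: [4, 2, 14]
  queue [5, 34] -> pop 5, enqueue [9], visited so far: [4, 2, 14, 5]
  queue [34, 9] -> pop 34, enqueue [23, 48], visited so far: [4, 2, 14, 5, 34]
  queue [9, 23, 48] -> pop 9, enqueue [none], visited so far: [4, 2, 14, 5, 34, 9]
  queue [23, 48] -> pop 23, enqueue [none], visited so far: [4, 2, 14, 5, 34, 9, 23]
  queue [48] -> pop 48, enqueue [47], visited so far: [4, 2, 14, 5, 34, 9, 23, 48]
  queue [47] -> pop 47, enqueue [none], visited so far: [4, 2, 14, 5, 34, 9, 23, 48, 47]
Result: [4, 2, 14, 5, 34, 9, 23, 48, 47]


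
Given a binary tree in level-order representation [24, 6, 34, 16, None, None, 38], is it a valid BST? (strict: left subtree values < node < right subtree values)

Level-order array: [24, 6, 34, 16, None, None, 38]
Validate using subtree bounds (lo, hi): at each node, require lo < value < hi,
then recurse left with hi=value and right with lo=value.
Preorder trace (stopping at first violation):
  at node 24 with bounds (-inf, +inf): OK
  at node 6 with bounds (-inf, 24): OK
  at node 16 with bounds (-inf, 6): VIOLATION
Node 16 violates its bound: not (-inf < 16 < 6).
Result: Not a valid BST


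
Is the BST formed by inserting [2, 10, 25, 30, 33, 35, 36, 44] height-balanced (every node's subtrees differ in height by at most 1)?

Tree (level-order array): [2, None, 10, None, 25, None, 30, None, 33, None, 35, None, 36, None, 44]
Definition: a tree is height-balanced if, at every node, |h(left) - h(right)| <= 1 (empty subtree has height -1).
Bottom-up per-node check:
  node 44: h_left=-1, h_right=-1, diff=0 [OK], height=0
  node 36: h_left=-1, h_right=0, diff=1 [OK], height=1
  node 35: h_left=-1, h_right=1, diff=2 [FAIL (|-1-1|=2 > 1)], height=2
  node 33: h_left=-1, h_right=2, diff=3 [FAIL (|-1-2|=3 > 1)], height=3
  node 30: h_left=-1, h_right=3, diff=4 [FAIL (|-1-3|=4 > 1)], height=4
  node 25: h_left=-1, h_right=4, diff=5 [FAIL (|-1-4|=5 > 1)], height=5
  node 10: h_left=-1, h_right=5, diff=6 [FAIL (|-1-5|=6 > 1)], height=6
  node 2: h_left=-1, h_right=6, diff=7 [FAIL (|-1-6|=7 > 1)], height=7
Node 35 violates the condition: |-1 - 1| = 2 > 1.
Result: Not balanced


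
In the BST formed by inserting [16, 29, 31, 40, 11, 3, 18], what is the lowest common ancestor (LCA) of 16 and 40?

Tree insertion order: [16, 29, 31, 40, 11, 3, 18]
Tree (level-order array): [16, 11, 29, 3, None, 18, 31, None, None, None, None, None, 40]
In a BST, the LCA of p=16, q=40 is the first node v on the
root-to-leaf path with p <= v <= q (go left if both < v, right if both > v).
Walk from root:
  at 16: 16 <= 16 <= 40, this is the LCA
LCA = 16


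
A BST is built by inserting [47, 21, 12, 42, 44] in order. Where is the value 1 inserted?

Starting tree (level order): [47, 21, None, 12, 42, None, None, None, 44]
Insertion path: 47 -> 21 -> 12
Result: insert 1 as left child of 12
Final tree (level order): [47, 21, None, 12, 42, 1, None, None, 44]


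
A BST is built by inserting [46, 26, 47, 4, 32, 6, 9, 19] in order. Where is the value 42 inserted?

Starting tree (level order): [46, 26, 47, 4, 32, None, None, None, 6, None, None, None, 9, None, 19]
Insertion path: 46 -> 26 -> 32
Result: insert 42 as right child of 32
Final tree (level order): [46, 26, 47, 4, 32, None, None, None, 6, None, 42, None, 9, None, None, None, 19]


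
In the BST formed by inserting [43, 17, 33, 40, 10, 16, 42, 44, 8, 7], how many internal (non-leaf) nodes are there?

Tree built from: [43, 17, 33, 40, 10, 16, 42, 44, 8, 7]
Tree (level-order array): [43, 17, 44, 10, 33, None, None, 8, 16, None, 40, 7, None, None, None, None, 42]
Rule: An internal node has at least one child.
Per-node child counts:
  node 43: 2 child(ren)
  node 17: 2 child(ren)
  node 10: 2 child(ren)
  node 8: 1 child(ren)
  node 7: 0 child(ren)
  node 16: 0 child(ren)
  node 33: 1 child(ren)
  node 40: 1 child(ren)
  node 42: 0 child(ren)
  node 44: 0 child(ren)
Matching nodes: [43, 17, 10, 8, 33, 40]
Count of internal (non-leaf) nodes: 6


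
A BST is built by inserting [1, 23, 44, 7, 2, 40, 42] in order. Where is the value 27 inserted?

Starting tree (level order): [1, None, 23, 7, 44, 2, None, 40, None, None, None, None, 42]
Insertion path: 1 -> 23 -> 44 -> 40
Result: insert 27 as left child of 40
Final tree (level order): [1, None, 23, 7, 44, 2, None, 40, None, None, None, 27, 42]


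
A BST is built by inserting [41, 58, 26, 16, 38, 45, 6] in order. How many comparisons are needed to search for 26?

Search path for 26: 41 -> 26
Found: True
Comparisons: 2


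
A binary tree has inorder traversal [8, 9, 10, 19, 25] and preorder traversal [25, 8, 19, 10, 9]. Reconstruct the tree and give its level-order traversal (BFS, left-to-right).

Inorder:  [8, 9, 10, 19, 25]
Preorder: [25, 8, 19, 10, 9]
Algorithm: preorder visits root first, so consume preorder in order;
for each root, split the current inorder slice at that value into
left-subtree inorder and right-subtree inorder, then recurse.
Recursive splits:
  root=25; inorder splits into left=[8, 9, 10, 19], right=[]
  root=8; inorder splits into left=[], right=[9, 10, 19]
  root=19; inorder splits into left=[9, 10], right=[]
  root=10; inorder splits into left=[9], right=[]
  root=9; inorder splits into left=[], right=[]
Reconstructed level-order: [25, 8, 19, 10, 9]


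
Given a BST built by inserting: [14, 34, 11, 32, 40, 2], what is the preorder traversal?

Tree insertion order: [14, 34, 11, 32, 40, 2]
Tree (level-order array): [14, 11, 34, 2, None, 32, 40]
Preorder traversal: [14, 11, 2, 34, 32, 40]


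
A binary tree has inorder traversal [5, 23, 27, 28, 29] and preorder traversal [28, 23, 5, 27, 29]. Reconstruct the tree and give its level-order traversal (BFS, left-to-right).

Inorder:  [5, 23, 27, 28, 29]
Preorder: [28, 23, 5, 27, 29]
Algorithm: preorder visits root first, so consume preorder in order;
for each root, split the current inorder slice at that value into
left-subtree inorder and right-subtree inorder, then recurse.
Recursive splits:
  root=28; inorder splits into left=[5, 23, 27], right=[29]
  root=23; inorder splits into left=[5], right=[27]
  root=5; inorder splits into left=[], right=[]
  root=27; inorder splits into left=[], right=[]
  root=29; inorder splits into left=[], right=[]
Reconstructed level-order: [28, 23, 29, 5, 27]


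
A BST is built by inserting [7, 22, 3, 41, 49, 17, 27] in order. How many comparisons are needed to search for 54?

Search path for 54: 7 -> 22 -> 41 -> 49
Found: False
Comparisons: 4


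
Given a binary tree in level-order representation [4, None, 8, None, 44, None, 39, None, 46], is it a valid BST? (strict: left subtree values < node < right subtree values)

Level-order array: [4, None, 8, None, 44, None, 39, None, 46]
Validate using subtree bounds (lo, hi): at each node, require lo < value < hi,
then recurse left with hi=value and right with lo=value.
Preorder trace (stopping at first violation):
  at node 4 with bounds (-inf, +inf): OK
  at node 8 with bounds (4, +inf): OK
  at node 44 with bounds (8, +inf): OK
  at node 39 with bounds (44, +inf): VIOLATION
Node 39 violates its bound: not (44 < 39 < +inf).
Result: Not a valid BST


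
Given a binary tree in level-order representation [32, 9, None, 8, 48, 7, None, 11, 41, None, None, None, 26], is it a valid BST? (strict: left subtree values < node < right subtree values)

Level-order array: [32, 9, None, 8, 48, 7, None, 11, 41, None, None, None, 26]
Validate using subtree bounds (lo, hi): at each node, require lo < value < hi,
then recurse left with hi=value and right with lo=value.
Preorder trace (stopping at first violation):
  at node 32 with bounds (-inf, +inf): OK
  at node 9 with bounds (-inf, 32): OK
  at node 8 with bounds (-inf, 9): OK
  at node 7 with bounds (-inf, 8): OK
  at node 48 with bounds (9, 32): VIOLATION
Node 48 violates its bound: not (9 < 48 < 32).
Result: Not a valid BST


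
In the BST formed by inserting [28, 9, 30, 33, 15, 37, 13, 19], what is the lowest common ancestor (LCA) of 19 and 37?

Tree insertion order: [28, 9, 30, 33, 15, 37, 13, 19]
Tree (level-order array): [28, 9, 30, None, 15, None, 33, 13, 19, None, 37]
In a BST, the LCA of p=19, q=37 is the first node v on the
root-to-leaf path with p <= v <= q (go left if both < v, right if both > v).
Walk from root:
  at 28: 19 <= 28 <= 37, this is the LCA
LCA = 28


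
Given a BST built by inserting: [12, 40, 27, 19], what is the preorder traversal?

Tree insertion order: [12, 40, 27, 19]
Tree (level-order array): [12, None, 40, 27, None, 19]
Preorder traversal: [12, 40, 27, 19]


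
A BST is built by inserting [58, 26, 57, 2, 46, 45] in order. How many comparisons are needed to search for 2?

Search path for 2: 58 -> 26 -> 2
Found: True
Comparisons: 3


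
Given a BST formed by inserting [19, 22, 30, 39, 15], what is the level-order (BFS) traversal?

Tree insertion order: [19, 22, 30, 39, 15]
Tree (level-order array): [19, 15, 22, None, None, None, 30, None, 39]
BFS from the root, enqueuing left then right child of each popped node:
  queue [19] -> pop 19, enqueue [15, 22], visited so far: [19]
  queue [15, 22] -> pop 15, enqueue [none], visited so far: [19, 15]
  queue [22] -> pop 22, enqueue [30], visited so far: [19, 15, 22]
  queue [30] -> pop 30, enqueue [39], visited so far: [19, 15, 22, 30]
  queue [39] -> pop 39, enqueue [none], visited so far: [19, 15, 22, 30, 39]
Result: [19, 15, 22, 30, 39]


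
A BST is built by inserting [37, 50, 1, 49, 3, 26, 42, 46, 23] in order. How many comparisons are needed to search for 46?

Search path for 46: 37 -> 50 -> 49 -> 42 -> 46
Found: True
Comparisons: 5


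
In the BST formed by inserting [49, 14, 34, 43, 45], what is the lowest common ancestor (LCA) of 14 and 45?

Tree insertion order: [49, 14, 34, 43, 45]
Tree (level-order array): [49, 14, None, None, 34, None, 43, None, 45]
In a BST, the LCA of p=14, q=45 is the first node v on the
root-to-leaf path with p <= v <= q (go left if both < v, right if both > v).
Walk from root:
  at 49: both 14 and 45 < 49, go left
  at 14: 14 <= 14 <= 45, this is the LCA
LCA = 14


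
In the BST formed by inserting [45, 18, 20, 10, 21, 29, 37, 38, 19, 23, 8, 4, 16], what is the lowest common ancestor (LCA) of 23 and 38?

Tree insertion order: [45, 18, 20, 10, 21, 29, 37, 38, 19, 23, 8, 4, 16]
Tree (level-order array): [45, 18, None, 10, 20, 8, 16, 19, 21, 4, None, None, None, None, None, None, 29, None, None, 23, 37, None, None, None, 38]
In a BST, the LCA of p=23, q=38 is the first node v on the
root-to-leaf path with p <= v <= q (go left if both < v, right if both > v).
Walk from root:
  at 45: both 23 and 38 < 45, go left
  at 18: both 23 and 38 > 18, go right
  at 20: both 23 and 38 > 20, go right
  at 21: both 23 and 38 > 21, go right
  at 29: 23 <= 29 <= 38, this is the LCA
LCA = 29


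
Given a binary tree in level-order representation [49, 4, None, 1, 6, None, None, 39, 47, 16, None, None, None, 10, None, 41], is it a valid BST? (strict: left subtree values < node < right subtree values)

Level-order array: [49, 4, None, 1, 6, None, None, 39, 47, 16, None, None, None, 10, None, 41]
Validate using subtree bounds (lo, hi): at each node, require lo < value < hi,
then recurse left with hi=value and right with lo=value.
Preorder trace (stopping at first violation):
  at node 49 with bounds (-inf, +inf): OK
  at node 4 with bounds (-inf, 49): OK
  at node 1 with bounds (-inf, 4): OK
  at node 6 with bounds (4, 49): OK
  at node 39 with bounds (4, 6): VIOLATION
Node 39 violates its bound: not (4 < 39 < 6).
Result: Not a valid BST
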